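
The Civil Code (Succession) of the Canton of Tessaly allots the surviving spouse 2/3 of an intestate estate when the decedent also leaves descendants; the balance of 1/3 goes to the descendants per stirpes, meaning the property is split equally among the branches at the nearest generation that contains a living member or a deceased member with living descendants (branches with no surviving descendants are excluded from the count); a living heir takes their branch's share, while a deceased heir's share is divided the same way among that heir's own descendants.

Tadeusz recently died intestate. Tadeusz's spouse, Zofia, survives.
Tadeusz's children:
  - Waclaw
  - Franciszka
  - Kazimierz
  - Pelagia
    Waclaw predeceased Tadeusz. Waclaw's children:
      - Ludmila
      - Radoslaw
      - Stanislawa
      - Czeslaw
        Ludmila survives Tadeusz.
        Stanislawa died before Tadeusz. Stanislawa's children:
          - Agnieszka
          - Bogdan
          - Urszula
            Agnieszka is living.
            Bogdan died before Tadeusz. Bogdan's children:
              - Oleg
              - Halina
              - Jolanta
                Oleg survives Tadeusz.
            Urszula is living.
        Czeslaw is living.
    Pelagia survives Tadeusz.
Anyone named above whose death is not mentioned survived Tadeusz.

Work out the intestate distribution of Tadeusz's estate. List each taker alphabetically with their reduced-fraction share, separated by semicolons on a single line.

Agnieszka 1/144; Czeslaw 1/48; Franciszka 1/12; Halina 1/432; Jolanta 1/432; Kazimierz 1/12; Ludmila 1/48; Oleg 1/432; Pelagia 1/12; Radoslaw 1/48; Urszula 1/144; Zofia 2/3

Zofia, as surviving spouse, takes 2/3.
The remaining 1/3 passes to Tadeusz's descendants per stirpes.
The 1/3 is divided into 4 equal shares of 1/12 among Waclaw, Franciszka, Kazimierz, Pelagia.
Waclaw predeceased; the 1/12 allotted to Waclaw's branch passes to Waclaw's issue by representation.
The 1/12 is divided into 4 equal shares of 1/48 among Ludmila, Radoslaw, Stanislawa, Czeslaw.
Ludmila is living and takes 1/48.
Radoslaw is living and takes 1/48.
Stanislawa predeceased; the 1/48 allotted to Stanislawa's branch passes to Stanislawa's issue by representation.
The 1/48 is divided into 3 equal shares of 1/144 among Agnieszka, Bogdan, Urszula.
Agnieszka is living and takes 1/144.
Bogdan predeceased; the 1/144 allotted to Bogdan's branch passes to Bogdan's issue by representation.
The 1/144 is divided into 3 equal shares of 1/432 among Oleg, Halina, Jolanta.
Oleg is living and takes 1/432.
Halina is living and takes 1/432.
Jolanta is living and takes 1/432.
Urszula is living and takes 1/144.
Czeslaw is living and takes 1/48.
Franciszka is living and takes 1/12.
Kazimierz is living and takes 1/12.
Pelagia is living and takes 1/12.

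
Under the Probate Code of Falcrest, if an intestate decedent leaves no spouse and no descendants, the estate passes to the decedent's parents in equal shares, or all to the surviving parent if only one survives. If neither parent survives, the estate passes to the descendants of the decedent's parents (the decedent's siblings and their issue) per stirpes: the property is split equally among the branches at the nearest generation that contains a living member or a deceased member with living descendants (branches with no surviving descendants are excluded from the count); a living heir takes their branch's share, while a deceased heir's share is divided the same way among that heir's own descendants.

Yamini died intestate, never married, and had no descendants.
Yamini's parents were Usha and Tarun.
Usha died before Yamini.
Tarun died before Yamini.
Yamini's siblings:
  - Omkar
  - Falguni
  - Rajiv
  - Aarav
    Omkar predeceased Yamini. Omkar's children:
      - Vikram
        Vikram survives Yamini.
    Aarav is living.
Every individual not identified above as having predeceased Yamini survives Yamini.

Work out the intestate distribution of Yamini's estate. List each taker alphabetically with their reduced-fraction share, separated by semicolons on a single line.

Neither parent survives and there are no descendants, so the estate passes to Yamini's siblings and their issue per stirpes.
The estate is divided into 4 equal shares of 1/4 among Omkar, Falguni, Rajiv, Aarav.
Omkar predeceased; the 1/4 allotted to Omkar's branch passes to Omkar's issue by representation.
Vikram is the sole taker at this level and receives the full 1/4.
Falguni is living and takes 1/4.
Rajiv is living and takes 1/4.
Aarav is living and takes 1/4.

Aarav 1/4; Falguni 1/4; Rajiv 1/4; Vikram 1/4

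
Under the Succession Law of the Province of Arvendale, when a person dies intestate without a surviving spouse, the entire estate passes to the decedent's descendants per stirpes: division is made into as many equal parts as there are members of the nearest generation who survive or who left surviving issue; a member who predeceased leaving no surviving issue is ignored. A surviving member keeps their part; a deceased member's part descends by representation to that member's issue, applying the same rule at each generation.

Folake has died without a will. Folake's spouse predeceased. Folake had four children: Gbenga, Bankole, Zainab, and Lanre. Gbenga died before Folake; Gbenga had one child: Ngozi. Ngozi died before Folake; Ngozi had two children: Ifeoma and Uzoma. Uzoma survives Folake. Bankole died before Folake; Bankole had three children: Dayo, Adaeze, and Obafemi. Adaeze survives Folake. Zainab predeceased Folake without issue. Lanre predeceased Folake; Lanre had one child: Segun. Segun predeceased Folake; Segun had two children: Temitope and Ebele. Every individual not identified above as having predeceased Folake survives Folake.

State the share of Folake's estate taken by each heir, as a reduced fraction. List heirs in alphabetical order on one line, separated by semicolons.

Adaeze 1/9; Dayo 1/9; Ebele 1/6; Ifeoma 1/6; Obafemi 1/9; Temitope 1/6; Uzoma 1/6

There is no surviving spouse, so the entire estate passes to Folake's descendants per stirpes.
Zainab left no surviving issue, so that branch lapses and is disregarded.
The estate is divided into 3 equal shares of 1/3 among Gbenga, Bankole, Lanre.
Gbenga predeceased; the 1/3 allotted to Gbenga's branch passes to Gbenga's issue by representation.
Ngozi's line is the sole branch at this level, so the full 1/3 passes to Ngozi's issue by representation.
The 1/3 is divided into 2 equal shares of 1/6 among Ifeoma, Uzoma.
Ifeoma is living and takes 1/6.
Uzoma is living and takes 1/6.
Bankole predeceased; the 1/3 allotted to Bankole's branch passes to Bankole's issue by representation.
The 1/3 is divided into 3 equal shares of 1/9 among Dayo, Adaeze, Obafemi.
Dayo is living and takes 1/9.
Adaeze is living and takes 1/9.
Obafemi is living and takes 1/9.
Lanre predeceased; the 1/3 allotted to Lanre's branch passes to Lanre's issue by representation.
Segun's line is the sole branch at this level, so the full 1/3 passes to Segun's issue by representation.
The 1/3 is divided into 2 equal shares of 1/6 among Temitope, Ebele.
Temitope is living and takes 1/6.
Ebele is living and takes 1/6.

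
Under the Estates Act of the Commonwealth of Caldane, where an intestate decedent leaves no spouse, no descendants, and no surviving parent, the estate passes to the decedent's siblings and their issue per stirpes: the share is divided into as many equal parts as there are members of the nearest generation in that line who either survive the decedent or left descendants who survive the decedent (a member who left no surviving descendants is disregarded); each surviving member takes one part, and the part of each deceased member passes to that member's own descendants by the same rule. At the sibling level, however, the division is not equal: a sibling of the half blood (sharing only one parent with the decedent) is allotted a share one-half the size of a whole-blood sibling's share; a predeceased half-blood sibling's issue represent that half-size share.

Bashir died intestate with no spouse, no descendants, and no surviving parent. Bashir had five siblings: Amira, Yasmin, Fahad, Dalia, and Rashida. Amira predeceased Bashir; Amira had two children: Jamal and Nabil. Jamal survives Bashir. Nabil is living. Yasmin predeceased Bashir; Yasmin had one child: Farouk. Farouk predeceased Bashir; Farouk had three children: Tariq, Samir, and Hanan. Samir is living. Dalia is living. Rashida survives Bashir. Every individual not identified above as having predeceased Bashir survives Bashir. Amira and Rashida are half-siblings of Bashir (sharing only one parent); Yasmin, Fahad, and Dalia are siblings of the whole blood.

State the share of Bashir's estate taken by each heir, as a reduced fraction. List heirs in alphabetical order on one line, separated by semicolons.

No spouse, descendants, or parent survives, so the estate passes to Bashir's siblings per stirpes.
Half-blood siblings count for one-half the weight of whole-blood siblings at the initial division.
Dividing 1 in proportion to weights (total weight 4): Amira (weight 1/2) → 1/8; Yasmin (weight 1) → 1/4; Fahad (weight 1) → 1/4; Dalia (weight 1) → 1/4; Rashida (weight 1/2) → 1/8.
Amira predeceased; the 1/8 allotted to Amira's branch passes to Amira's issue by representation.
The 1/8 is divided into 2 equal shares of 1/16 among Jamal, Nabil.
Jamal is living and takes 1/16.
Nabil is living and takes 1/16.
Yasmin predeceased; the 1/4 allotted to Yasmin's branch passes to Yasmin's issue by representation.
Farouk's line is the sole branch at this level, so the full 1/4 passes to Farouk's issue by representation.
The 1/4 is divided into 3 equal shares of 1/12 among Tariq, Samir, Hanan.
Tariq is living and takes 1/12.
Samir is living and takes 1/12.
Hanan is living and takes 1/12.
Fahad is living and takes 1/4.
Dalia is living and takes 1/4.
Rashida is living and takes 1/8.

Dalia 1/4; Fahad 1/4; Hanan 1/12; Jamal 1/16; Nabil 1/16; Rashida 1/8; Samir 1/12; Tariq 1/12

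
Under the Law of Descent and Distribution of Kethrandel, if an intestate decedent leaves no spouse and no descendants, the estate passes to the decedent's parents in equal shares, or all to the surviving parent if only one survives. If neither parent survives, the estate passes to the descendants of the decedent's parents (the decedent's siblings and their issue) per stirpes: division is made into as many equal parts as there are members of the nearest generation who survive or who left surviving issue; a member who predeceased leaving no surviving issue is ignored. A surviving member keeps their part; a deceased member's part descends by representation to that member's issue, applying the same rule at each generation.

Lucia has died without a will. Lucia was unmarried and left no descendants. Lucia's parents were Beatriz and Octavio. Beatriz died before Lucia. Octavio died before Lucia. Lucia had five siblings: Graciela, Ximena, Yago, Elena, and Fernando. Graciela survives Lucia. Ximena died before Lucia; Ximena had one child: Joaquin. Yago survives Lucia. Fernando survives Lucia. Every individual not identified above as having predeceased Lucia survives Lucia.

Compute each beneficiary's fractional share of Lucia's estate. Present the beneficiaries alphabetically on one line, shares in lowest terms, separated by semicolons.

Neither parent survives and there are no descendants, so the estate passes to Lucia's siblings and their issue per stirpes.
The estate is divided into 5 equal shares of 1/5 among Graciela, Ximena, Yago, Elena, Fernando.
Graciela is living and takes 1/5.
Ximena predeceased; the 1/5 allotted to Ximena's branch passes to Ximena's issue by representation.
Joaquin is the sole taker at this level and receives the full 1/5.
Yago is living and takes 1/5.
Elena is living and takes 1/5.
Fernando is living and takes 1/5.

Elena 1/5; Fernando 1/5; Graciela 1/5; Joaquin 1/5; Yago 1/5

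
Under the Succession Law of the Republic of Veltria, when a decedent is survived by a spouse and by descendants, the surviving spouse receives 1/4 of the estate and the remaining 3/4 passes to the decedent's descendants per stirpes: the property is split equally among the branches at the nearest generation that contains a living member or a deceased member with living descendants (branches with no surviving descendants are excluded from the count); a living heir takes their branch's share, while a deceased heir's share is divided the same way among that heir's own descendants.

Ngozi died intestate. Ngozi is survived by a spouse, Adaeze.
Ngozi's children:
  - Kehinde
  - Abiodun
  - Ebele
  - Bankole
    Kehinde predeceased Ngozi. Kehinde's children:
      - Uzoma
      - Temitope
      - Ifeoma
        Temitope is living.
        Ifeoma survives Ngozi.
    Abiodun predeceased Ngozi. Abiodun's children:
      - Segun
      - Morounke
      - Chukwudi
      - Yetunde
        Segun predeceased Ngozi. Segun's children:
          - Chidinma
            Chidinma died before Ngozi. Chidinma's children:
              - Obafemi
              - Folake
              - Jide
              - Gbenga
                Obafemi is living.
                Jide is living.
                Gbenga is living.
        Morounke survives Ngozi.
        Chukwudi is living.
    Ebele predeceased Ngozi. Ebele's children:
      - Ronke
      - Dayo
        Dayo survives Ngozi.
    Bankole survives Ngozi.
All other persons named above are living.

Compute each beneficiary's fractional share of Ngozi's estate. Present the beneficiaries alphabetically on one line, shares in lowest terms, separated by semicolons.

Adaeze, as surviving spouse, takes 1/4.
The remaining 3/4 passes to Ngozi's descendants per stirpes.
The 3/4 is divided into 4 equal shares of 3/16 among Kehinde, Abiodun, Ebele, Bankole.
Kehinde predeceased; the 3/16 allotted to Kehinde's branch passes to Kehinde's issue by representation.
The 3/16 is divided into 3 equal shares of 1/16 among Uzoma, Temitope, Ifeoma.
Uzoma is living and takes 1/16.
Temitope is living and takes 1/16.
Ifeoma is living and takes 1/16.
Abiodun predeceased; the 3/16 allotted to Abiodun's branch passes to Abiodun's issue by representation.
The 3/16 is divided into 4 equal shares of 3/64 among Segun, Morounke, Chukwudi, Yetunde.
Segun predeceased; the 3/64 allotted to Segun's branch passes to Segun's issue by representation.
Chidinma's line is the sole branch at this level, so the full 3/64 passes to Chidinma's issue by representation.
The 3/64 is divided into 4 equal shares of 3/256 among Obafemi, Folake, Jide, Gbenga.
Obafemi is living and takes 3/256.
Folake is living and takes 3/256.
Jide is living and takes 3/256.
Gbenga is living and takes 3/256.
Morounke is living and takes 3/64.
Chukwudi is living and takes 3/64.
Yetunde is living and takes 3/64.
Ebele predeceased; the 3/16 allotted to Ebele's branch passes to Ebele's issue by representation.
The 3/16 is divided into 2 equal shares of 3/32 among Ronke, Dayo.
Ronke is living and takes 3/32.
Dayo is living and takes 3/32.
Bankole is living and takes 3/16.

Adaeze 1/4; Bankole 3/16; Chukwudi 3/64; Dayo 3/32; Folake 3/256; Gbenga 3/256; Ifeoma 1/16; Jide 3/256; Morounke 3/64; Obafemi 3/256; Ronke 3/32; Temitope 1/16; Uzoma 1/16; Yetunde 3/64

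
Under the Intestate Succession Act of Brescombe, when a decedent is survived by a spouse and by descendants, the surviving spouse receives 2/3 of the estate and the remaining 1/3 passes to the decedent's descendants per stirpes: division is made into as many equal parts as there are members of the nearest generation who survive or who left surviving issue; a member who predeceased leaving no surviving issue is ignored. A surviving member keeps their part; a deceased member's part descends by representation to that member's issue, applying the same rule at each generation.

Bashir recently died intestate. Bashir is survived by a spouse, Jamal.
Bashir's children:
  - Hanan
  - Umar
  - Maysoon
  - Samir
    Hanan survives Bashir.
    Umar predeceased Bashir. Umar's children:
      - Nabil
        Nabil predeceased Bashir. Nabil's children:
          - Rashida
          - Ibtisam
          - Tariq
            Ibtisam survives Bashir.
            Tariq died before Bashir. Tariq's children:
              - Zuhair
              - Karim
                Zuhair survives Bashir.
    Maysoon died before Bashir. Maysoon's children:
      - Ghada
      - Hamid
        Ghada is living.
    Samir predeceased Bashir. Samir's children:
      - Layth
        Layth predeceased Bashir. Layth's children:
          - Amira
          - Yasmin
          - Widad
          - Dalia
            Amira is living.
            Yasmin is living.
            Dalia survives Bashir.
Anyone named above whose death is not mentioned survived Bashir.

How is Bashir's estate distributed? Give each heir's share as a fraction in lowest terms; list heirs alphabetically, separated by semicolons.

Amira 1/48; Dalia 1/48; Ghada 1/24; Hamid 1/24; Hanan 1/12; Ibtisam 1/36; Jamal 2/3; Karim 1/72; Rashida 1/36; Widad 1/48; Yasmin 1/48; Zuhair 1/72

Jamal, as surviving spouse, takes 2/3.
The remaining 1/3 passes to Bashir's descendants per stirpes.
The 1/3 is divided into 4 equal shares of 1/12 among Hanan, Umar, Maysoon, Samir.
Hanan is living and takes 1/12.
Umar predeceased; the 1/12 allotted to Umar's branch passes to Umar's issue by representation.
Nabil's line is the sole branch at this level, so the full 1/12 passes to Nabil's issue by representation.
The 1/12 is divided into 3 equal shares of 1/36 among Rashida, Ibtisam, Tariq.
Rashida is living and takes 1/36.
Ibtisam is living and takes 1/36.
Tariq predeceased; the 1/36 allotted to Tariq's branch passes to Tariq's issue by representation.
The 1/36 is divided into 2 equal shares of 1/72 among Zuhair, Karim.
Zuhair is living and takes 1/72.
Karim is living and takes 1/72.
Maysoon predeceased; the 1/12 allotted to Maysoon's branch passes to Maysoon's issue by representation.
The 1/12 is divided into 2 equal shares of 1/24 among Ghada, Hamid.
Ghada is living and takes 1/24.
Hamid is living and takes 1/24.
Samir predeceased; the 1/12 allotted to Samir's branch passes to Samir's issue by representation.
Layth's line is the sole branch at this level, so the full 1/12 passes to Layth's issue by representation.
The 1/12 is divided into 4 equal shares of 1/48 among Amira, Yasmin, Widad, Dalia.
Amira is living and takes 1/48.
Yasmin is living and takes 1/48.
Widad is living and takes 1/48.
Dalia is living and takes 1/48.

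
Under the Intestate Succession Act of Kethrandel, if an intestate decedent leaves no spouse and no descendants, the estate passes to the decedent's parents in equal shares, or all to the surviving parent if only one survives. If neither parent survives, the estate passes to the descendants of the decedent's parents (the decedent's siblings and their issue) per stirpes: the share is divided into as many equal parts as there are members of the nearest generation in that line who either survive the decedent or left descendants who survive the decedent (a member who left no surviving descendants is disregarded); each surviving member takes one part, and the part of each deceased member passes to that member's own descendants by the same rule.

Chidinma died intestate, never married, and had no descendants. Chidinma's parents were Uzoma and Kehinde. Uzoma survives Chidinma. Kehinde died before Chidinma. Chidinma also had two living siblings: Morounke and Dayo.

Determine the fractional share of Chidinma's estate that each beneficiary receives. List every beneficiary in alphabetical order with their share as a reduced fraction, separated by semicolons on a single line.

Uzoma 1

Only one parent, Uzoma, survives, so Uzoma takes the entire estate. The siblings take nothing because a surviving parent has priority.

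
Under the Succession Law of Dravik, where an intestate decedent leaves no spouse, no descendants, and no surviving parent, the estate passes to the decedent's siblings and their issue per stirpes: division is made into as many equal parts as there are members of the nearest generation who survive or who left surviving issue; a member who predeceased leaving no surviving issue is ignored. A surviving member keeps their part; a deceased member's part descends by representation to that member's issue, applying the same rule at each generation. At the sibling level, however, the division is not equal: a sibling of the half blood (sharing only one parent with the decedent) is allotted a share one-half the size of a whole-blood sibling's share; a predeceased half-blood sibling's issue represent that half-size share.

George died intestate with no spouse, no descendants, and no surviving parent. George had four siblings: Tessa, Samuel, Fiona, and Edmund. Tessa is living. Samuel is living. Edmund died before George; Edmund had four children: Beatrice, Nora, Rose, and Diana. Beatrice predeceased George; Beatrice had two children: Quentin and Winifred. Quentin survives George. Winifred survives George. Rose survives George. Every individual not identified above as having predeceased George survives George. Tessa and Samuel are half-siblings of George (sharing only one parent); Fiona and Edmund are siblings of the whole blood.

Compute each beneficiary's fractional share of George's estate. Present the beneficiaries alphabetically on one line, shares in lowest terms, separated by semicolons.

Diana 1/12; Fiona 1/3; Nora 1/12; Quentin 1/24; Rose 1/12; Samuel 1/6; Tessa 1/6; Winifred 1/24

No spouse, descendants, or parent survives, so the estate passes to George's siblings per stirpes.
Half-blood siblings count for one-half the weight of whole-blood siblings at the initial division.
Dividing 1 in proportion to weights (total weight 3): Tessa (weight 1/2) → 1/6; Samuel (weight 1/2) → 1/6; Fiona (weight 1) → 1/3; Edmund (weight 1) → 1/3.
Tessa is living and takes 1/6.
Samuel is living and takes 1/6.
Fiona is living and takes 1/3.
Edmund predeceased; the 1/3 allotted to Edmund's branch passes to Edmund's issue by representation.
The 1/3 is divided into 4 equal shares of 1/12 among Beatrice, Nora, Rose, Diana.
Beatrice predeceased; the 1/12 allotted to Beatrice's branch passes to Beatrice's issue by representation.
The 1/12 is divided into 2 equal shares of 1/24 among Quentin, Winifred.
Quentin is living and takes 1/24.
Winifred is living and takes 1/24.
Nora is living and takes 1/12.
Rose is living and takes 1/12.
Diana is living and takes 1/12.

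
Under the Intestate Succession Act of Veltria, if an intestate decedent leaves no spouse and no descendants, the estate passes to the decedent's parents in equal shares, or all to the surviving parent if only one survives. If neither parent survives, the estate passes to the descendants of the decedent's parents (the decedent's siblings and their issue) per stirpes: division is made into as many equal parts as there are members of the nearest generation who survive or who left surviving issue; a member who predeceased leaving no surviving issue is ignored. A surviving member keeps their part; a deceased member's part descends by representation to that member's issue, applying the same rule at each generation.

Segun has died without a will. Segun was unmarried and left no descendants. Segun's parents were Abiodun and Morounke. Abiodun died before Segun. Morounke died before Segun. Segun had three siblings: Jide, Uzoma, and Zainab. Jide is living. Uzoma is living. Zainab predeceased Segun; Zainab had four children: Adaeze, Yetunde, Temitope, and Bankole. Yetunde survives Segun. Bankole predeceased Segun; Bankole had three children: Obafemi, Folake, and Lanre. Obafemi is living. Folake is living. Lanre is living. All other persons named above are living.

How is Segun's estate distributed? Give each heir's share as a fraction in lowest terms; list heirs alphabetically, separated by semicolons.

Neither parent survives and there are no descendants, so the estate passes to Segun's siblings and their issue per stirpes.
The estate is divided into 3 equal shares of 1/3 among Jide, Uzoma, Zainab.
Jide is living and takes 1/3.
Uzoma is living and takes 1/3.
Zainab predeceased; the 1/3 allotted to Zainab's branch passes to Zainab's issue by representation.
The 1/3 is divided into 4 equal shares of 1/12 among Adaeze, Yetunde, Temitope, Bankole.
Adaeze is living and takes 1/12.
Yetunde is living and takes 1/12.
Temitope is living and takes 1/12.
Bankole predeceased; the 1/12 allotted to Bankole's branch passes to Bankole's issue by representation.
The 1/12 is divided into 3 equal shares of 1/36 among Obafemi, Folake, Lanre.
Obafemi is living and takes 1/36.
Folake is living and takes 1/36.
Lanre is living and takes 1/36.

Adaeze 1/12; Folake 1/36; Jide 1/3; Lanre 1/36; Obafemi 1/36; Temitope 1/12; Uzoma 1/3; Yetunde 1/12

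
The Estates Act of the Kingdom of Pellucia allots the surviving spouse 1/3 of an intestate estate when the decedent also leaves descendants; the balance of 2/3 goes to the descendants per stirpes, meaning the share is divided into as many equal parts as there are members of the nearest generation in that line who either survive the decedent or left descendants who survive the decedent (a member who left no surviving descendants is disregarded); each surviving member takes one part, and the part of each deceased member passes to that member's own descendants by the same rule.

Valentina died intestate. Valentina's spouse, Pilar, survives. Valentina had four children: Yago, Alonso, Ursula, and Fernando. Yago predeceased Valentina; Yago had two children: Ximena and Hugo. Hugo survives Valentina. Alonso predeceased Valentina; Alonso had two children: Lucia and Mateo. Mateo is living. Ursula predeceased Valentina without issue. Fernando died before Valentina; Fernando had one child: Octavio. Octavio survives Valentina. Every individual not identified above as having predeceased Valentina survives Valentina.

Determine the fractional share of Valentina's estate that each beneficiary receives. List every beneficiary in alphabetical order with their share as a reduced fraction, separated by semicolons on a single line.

Hugo 1/9; Lucia 1/9; Mateo 1/9; Octavio 2/9; Pilar 1/3; Ximena 1/9

Pilar, as surviving spouse, takes 1/3.
The remaining 2/3 passes to Valentina's descendants per stirpes.
Ursula left no surviving issue, so that branch lapses and is disregarded.
The 2/3 is divided into 3 equal shares of 2/9 among Yago, Alonso, Fernando.
Yago predeceased; the 2/9 allotted to Yago's branch passes to Yago's issue by representation.
The 2/9 is divided into 2 equal shares of 1/9 among Ximena, Hugo.
Ximena is living and takes 1/9.
Hugo is living and takes 1/9.
Alonso predeceased; the 2/9 allotted to Alonso's branch passes to Alonso's issue by representation.
The 2/9 is divided into 2 equal shares of 1/9 among Lucia, Mateo.
Lucia is living and takes 1/9.
Mateo is living and takes 1/9.
Fernando predeceased; the 2/9 allotted to Fernando's branch passes to Fernando's issue by representation.
Octavio is the sole taker at this level and receives the full 2/9.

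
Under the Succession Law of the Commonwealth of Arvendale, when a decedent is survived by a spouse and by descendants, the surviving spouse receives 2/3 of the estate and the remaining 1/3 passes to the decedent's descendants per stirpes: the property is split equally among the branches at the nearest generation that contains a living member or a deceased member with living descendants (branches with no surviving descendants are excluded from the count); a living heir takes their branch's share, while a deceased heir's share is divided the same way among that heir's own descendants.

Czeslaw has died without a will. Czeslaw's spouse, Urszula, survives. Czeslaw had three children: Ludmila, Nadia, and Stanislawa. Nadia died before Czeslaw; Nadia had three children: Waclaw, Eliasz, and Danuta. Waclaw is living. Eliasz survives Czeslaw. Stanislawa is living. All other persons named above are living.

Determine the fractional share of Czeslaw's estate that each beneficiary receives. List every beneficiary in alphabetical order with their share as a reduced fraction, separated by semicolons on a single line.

Danuta 1/27; Eliasz 1/27; Ludmila 1/9; Stanislawa 1/9; Urszula 2/3; Waclaw 1/27

Urszula, as surviving spouse, takes 2/3.
The remaining 1/3 passes to Czeslaw's descendants per stirpes.
The 1/3 is divided into 3 equal shares of 1/9 among Ludmila, Nadia, Stanislawa.
Ludmila is living and takes 1/9.
Nadia predeceased; the 1/9 allotted to Nadia's branch passes to Nadia's issue by representation.
The 1/9 is divided into 3 equal shares of 1/27 among Waclaw, Eliasz, Danuta.
Waclaw is living and takes 1/27.
Eliasz is living and takes 1/27.
Danuta is living and takes 1/27.
Stanislawa is living and takes 1/9.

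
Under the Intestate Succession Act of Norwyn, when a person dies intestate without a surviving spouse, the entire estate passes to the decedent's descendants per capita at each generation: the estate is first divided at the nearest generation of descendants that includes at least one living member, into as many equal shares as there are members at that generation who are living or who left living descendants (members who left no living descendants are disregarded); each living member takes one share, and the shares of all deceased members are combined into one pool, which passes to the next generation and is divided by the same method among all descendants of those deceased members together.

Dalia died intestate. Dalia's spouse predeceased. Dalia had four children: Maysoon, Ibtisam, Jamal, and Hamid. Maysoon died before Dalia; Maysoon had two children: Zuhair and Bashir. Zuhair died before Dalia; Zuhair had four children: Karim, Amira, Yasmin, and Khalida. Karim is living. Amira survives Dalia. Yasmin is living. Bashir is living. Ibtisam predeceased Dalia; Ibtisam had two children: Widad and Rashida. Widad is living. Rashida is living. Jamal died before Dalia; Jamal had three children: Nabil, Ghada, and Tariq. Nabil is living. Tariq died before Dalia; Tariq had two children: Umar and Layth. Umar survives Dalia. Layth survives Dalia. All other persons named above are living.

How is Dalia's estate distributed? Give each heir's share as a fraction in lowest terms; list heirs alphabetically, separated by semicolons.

Amira 1/28; Bashir 3/28; Ghada 3/28; Hamid 1/4; Karim 1/28; Khalida 1/28; Layth 1/28; Nabil 3/28; Rashida 3/28; Umar 1/28; Widad 3/28; Yasmin 1/28

There is no surviving spouse, so the entire estate passes to Dalia's descendants per capita at each generation.
At generation 1 (Maysoon, Ibtisam, Jamal, Hamid) there are 4 shares of (1)/4 = 1/4 each.
Living: Hamid — each takes 1/4.
Deceased: Maysoon, Ibtisam, and Jamal. Their combined 3/4 is pooled and carried to generation 2.
At generation 2 (Zuhair, Bashir, Widad, Rashida, Nabil, Ghada, Tariq) there are 7 shares of (3/4)/7 = 3/28 each.
Living: Bashir, Widad, Rashida, Nabil, and Ghada — each takes 3/28.
Deceased: Zuhair and Tariq. Their combined 3/14 is pooled and carried to generation 3.
At generation 3 (Karim, Amira, Yasmin, Khalida, Umar, Layth) there are 6 shares of (3/14)/6 = 1/28 each.
Living: Karim, Amira, Yasmin, Khalida, Umar, and Layth — each takes 1/28.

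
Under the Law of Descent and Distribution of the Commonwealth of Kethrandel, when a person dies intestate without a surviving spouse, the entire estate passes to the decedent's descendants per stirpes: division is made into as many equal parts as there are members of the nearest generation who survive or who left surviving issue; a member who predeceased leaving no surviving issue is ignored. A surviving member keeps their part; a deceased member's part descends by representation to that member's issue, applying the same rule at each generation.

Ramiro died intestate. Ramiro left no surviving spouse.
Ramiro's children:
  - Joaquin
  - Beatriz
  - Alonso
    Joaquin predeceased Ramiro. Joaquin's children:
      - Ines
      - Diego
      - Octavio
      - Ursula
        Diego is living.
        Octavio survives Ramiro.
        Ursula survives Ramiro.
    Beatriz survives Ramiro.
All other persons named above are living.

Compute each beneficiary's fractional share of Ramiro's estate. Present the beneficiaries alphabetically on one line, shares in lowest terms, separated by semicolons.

Alonso 1/3; Beatriz 1/3; Diego 1/12; Ines 1/12; Octavio 1/12; Ursula 1/12

There is no surviving spouse, so the entire estate passes to Ramiro's descendants per stirpes.
The estate is divided into 3 equal shares of 1/3 among Joaquin, Beatriz, Alonso.
Joaquin predeceased; the 1/3 allotted to Joaquin's branch passes to Joaquin's issue by representation.
The 1/3 is divided into 4 equal shares of 1/12 among Ines, Diego, Octavio, Ursula.
Ines is living and takes 1/12.
Diego is living and takes 1/12.
Octavio is living and takes 1/12.
Ursula is living and takes 1/12.
Beatriz is living and takes 1/3.
Alonso is living and takes 1/3.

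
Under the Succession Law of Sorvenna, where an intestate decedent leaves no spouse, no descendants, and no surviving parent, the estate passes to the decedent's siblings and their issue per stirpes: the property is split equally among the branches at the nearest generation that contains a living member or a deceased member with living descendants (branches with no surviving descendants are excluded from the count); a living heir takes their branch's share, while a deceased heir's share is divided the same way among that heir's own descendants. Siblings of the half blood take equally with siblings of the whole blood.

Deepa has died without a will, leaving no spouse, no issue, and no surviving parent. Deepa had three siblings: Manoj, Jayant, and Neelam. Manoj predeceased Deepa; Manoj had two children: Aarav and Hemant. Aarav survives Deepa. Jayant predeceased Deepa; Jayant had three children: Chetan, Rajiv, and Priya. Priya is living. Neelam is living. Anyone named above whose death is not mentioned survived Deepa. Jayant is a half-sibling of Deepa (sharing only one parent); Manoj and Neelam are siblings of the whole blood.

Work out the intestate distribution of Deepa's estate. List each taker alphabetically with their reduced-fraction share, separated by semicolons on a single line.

No spouse, descendants, or parent survives, so the estate passes to Deepa's siblings per stirpes.
Half-blood and whole-blood siblings take equally under the stated rule.
The estate is divided into 3 equal shares of 1/3 among Manoj, Jayant, Neelam.
Manoj predeceased; the 1/3 allotted to Manoj's branch passes to Manoj's issue by representation.
The 1/3 is divided into 2 equal shares of 1/6 among Aarav, Hemant.
Aarav is living and takes 1/6.
Hemant is living and takes 1/6.
Jayant predeceased; the 1/3 allotted to Jayant's branch passes to Jayant's issue by representation.
The 1/3 is divided into 3 equal shares of 1/9 among Chetan, Rajiv, Priya.
Chetan is living and takes 1/9.
Rajiv is living and takes 1/9.
Priya is living and takes 1/9.
Neelam is living and takes 1/3.

Aarav 1/6; Chetan 1/9; Hemant 1/6; Neelam 1/3; Priya 1/9; Rajiv 1/9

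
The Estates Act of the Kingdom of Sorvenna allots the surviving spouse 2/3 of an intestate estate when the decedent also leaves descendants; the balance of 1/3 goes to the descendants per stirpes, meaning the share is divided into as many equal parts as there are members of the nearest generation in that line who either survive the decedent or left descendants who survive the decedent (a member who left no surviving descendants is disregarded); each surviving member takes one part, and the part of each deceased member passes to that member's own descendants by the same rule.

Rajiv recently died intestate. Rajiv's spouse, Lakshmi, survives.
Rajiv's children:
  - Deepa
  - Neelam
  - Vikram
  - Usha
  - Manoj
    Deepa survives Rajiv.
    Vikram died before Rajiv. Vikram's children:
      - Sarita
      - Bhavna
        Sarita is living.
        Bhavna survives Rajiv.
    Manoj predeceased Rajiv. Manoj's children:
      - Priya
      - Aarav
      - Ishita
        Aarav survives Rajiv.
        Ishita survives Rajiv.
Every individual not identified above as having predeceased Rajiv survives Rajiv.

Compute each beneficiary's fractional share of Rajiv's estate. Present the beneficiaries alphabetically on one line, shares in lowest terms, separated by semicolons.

Lakshmi, as surviving spouse, takes 2/3.
The remaining 1/3 passes to Rajiv's descendants per stirpes.
The 1/3 is divided into 5 equal shares of 1/15 among Deepa, Neelam, Vikram, Usha, Manoj.
Deepa is living and takes 1/15.
Neelam is living and takes 1/15.
Vikram predeceased; the 1/15 allotted to Vikram's branch passes to Vikram's issue by representation.
The 1/15 is divided into 2 equal shares of 1/30 among Sarita, Bhavna.
Sarita is living and takes 1/30.
Bhavna is living and takes 1/30.
Usha is living and takes 1/15.
Manoj predeceased; the 1/15 allotted to Manoj's branch passes to Manoj's issue by representation.
The 1/15 is divided into 3 equal shares of 1/45 among Priya, Aarav, Ishita.
Priya is living and takes 1/45.
Aarav is living and takes 1/45.
Ishita is living and takes 1/45.

Aarav 1/45; Bhavna 1/30; Deepa 1/15; Ishita 1/45; Lakshmi 2/3; Neelam 1/15; Priya 1/45; Sarita 1/30; Usha 1/15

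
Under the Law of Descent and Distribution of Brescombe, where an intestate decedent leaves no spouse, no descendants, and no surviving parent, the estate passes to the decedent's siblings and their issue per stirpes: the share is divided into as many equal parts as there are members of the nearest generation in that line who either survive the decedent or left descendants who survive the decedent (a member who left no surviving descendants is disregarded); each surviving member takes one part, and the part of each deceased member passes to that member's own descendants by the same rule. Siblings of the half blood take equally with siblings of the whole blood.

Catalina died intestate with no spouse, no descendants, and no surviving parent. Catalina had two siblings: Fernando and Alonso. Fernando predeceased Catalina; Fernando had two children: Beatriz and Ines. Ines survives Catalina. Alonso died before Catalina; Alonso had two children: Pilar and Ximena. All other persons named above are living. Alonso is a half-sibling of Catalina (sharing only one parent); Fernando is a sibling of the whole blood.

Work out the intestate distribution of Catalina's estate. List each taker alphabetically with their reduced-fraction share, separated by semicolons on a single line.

No spouse, descendants, or parent survives, so the estate passes to Catalina's siblings per stirpes.
Half-blood and whole-blood siblings take equally under the stated rule.
The estate is divided into 2 equal shares of 1/2 among Fernando, Alonso.
Fernando predeceased; the 1/2 allotted to Fernando's branch passes to Fernando's issue by representation.
The 1/2 is divided into 2 equal shares of 1/4 among Beatriz, Ines.
Beatriz is living and takes 1/4.
Ines is living and takes 1/4.
Alonso predeceased; the 1/2 allotted to Alonso's branch passes to Alonso's issue by representation.
The 1/2 is divided into 2 equal shares of 1/4 among Pilar, Ximena.
Pilar is living and takes 1/4.
Ximena is living and takes 1/4.

Beatriz 1/4; Ines 1/4; Pilar 1/4; Ximena 1/4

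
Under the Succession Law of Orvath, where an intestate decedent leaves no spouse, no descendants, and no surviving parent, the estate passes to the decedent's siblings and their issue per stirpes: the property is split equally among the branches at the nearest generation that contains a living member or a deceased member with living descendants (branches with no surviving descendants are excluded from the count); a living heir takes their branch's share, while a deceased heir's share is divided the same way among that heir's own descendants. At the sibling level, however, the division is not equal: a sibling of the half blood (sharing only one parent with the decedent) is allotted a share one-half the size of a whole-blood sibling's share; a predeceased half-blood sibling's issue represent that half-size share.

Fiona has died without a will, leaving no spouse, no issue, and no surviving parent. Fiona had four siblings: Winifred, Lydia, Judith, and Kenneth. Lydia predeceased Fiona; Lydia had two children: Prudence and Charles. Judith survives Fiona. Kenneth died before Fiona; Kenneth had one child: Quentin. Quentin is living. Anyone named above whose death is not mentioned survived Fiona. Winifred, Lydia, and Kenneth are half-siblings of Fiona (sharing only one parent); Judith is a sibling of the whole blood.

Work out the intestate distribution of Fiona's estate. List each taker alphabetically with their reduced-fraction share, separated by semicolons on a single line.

Charles 1/10; Judith 2/5; Prudence 1/10; Quentin 1/5; Winifred 1/5

No spouse, descendants, or parent survives, so the estate passes to Fiona's siblings per stirpes.
Half-blood siblings count for one-half the weight of whole-blood siblings at the initial division.
Dividing 1 in proportion to weights (total weight 5/2): Winifred (weight 1/2) → 1/5; Lydia (weight 1/2) → 1/5; Judith (weight 1) → 2/5; Kenneth (weight 1/2) → 1/5.
Winifred is living and takes 1/5.
Lydia predeceased; the 1/5 allotted to Lydia's branch passes to Lydia's issue by representation.
The 1/5 is divided into 2 equal shares of 1/10 among Prudence, Charles.
Prudence is living and takes 1/10.
Charles is living and takes 1/10.
Judith is living and takes 2/5.
Kenneth predeceased; the 1/5 allotted to Kenneth's branch passes to Kenneth's issue by representation.
Quentin is the sole taker at this level and receives the full 1/5.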